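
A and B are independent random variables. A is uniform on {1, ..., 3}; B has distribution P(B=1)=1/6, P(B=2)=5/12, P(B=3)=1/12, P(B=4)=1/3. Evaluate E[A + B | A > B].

P(A > B) = 1/4.
Summing (A+B)·P(x,y) over outcomes with A > B gives 13/12.
E[A + B | A > B] = (13/12) / (1/4) = 13/3.

13/3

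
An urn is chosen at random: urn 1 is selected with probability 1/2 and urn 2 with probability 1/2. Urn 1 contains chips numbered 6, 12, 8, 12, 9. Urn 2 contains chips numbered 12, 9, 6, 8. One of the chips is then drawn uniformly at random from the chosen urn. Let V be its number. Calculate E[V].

E[V | urn 1] = (6+12+8+12+9)/5 = 47/5.
E[V | urn 2] = (12+9+6+8)/4 = 35/4.
By the law of total expectation,
E[V] = (1/2)·(47/5) + (1/2)·(35/4) = 363/40.

363/40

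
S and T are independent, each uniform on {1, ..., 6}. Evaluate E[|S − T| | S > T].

P(S > T) = 5/12.
Summing |S−T|·P(x,y) over outcomes with S > T gives 35/36.
E[|S − T| | S > T] = (35/36) / (5/12) = 7/3.

7/3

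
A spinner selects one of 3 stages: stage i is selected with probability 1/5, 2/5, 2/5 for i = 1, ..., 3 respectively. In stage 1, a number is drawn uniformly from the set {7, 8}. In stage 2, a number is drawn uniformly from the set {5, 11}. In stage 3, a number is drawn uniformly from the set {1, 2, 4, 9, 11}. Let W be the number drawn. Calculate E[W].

E[W | stage 1] = (7+8)/2 = 15/2.
E[W | stage 2] = (5+11)/2 = 8.
E[W | stage 3] = (1+2+4+9+11)/5 = 27/5.
E[W] = (1/5)·(15/2) + (2/5)·(8) + (2/5)·(27/5) = 343/50.

343/50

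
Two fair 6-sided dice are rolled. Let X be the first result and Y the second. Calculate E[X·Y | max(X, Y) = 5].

125/9

Outcomes with max(X, Y) = 5: (1,5), (2,5), (3,5), (4,5), (5,1), (5,2), (5,3), (5,4), (5,5), each with probability 1/36.
E[X·Y | max(X, Y) = 5] = (5 + 10 + 15 + 20 + 5 + 10 + 15 + 20 + 25) / 9 = 125/9.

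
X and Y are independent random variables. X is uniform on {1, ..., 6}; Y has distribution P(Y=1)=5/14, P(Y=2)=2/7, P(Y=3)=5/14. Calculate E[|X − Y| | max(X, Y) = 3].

P(max(X, Y) = 3) = 2/7.
Summing |X−Y|·P(x,y) over outcomes with max(X, Y) = 3 gives 29/84.
E[|X − Y| | max(X, Y) = 3] = (29/84) / (2/7) = 29/24.

29/24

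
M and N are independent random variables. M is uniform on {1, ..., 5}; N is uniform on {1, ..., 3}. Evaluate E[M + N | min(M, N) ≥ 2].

Outcomes with min(M, N) ≥ 2: (2,2), (2,3), (3,2), (3,3), (4,2), (4,3), (5,2), (5,3), each with probability 1/15.
E[M + N | min(M, N) ≥ 2] = (4 + 5 + 5 + 6 + 6 + 7 + 7 + 8) / 8 = 6.

6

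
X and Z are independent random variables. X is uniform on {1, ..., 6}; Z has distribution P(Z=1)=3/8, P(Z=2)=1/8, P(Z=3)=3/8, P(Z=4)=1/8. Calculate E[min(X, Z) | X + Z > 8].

P(X + Z > 8) = 5/48.
Summing min(X,Z)·P(x,y) over outcomes with X + Z > 8 gives 17/48.
E[min(X, Z) | X + Z > 8] = (17/48) / (5/48) = 17/5.

17/5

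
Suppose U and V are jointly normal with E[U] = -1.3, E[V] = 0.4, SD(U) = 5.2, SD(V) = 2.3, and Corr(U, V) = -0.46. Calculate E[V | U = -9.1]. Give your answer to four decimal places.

For a bivariate normal, E[V | U=x] = μ_V + ρ·(σ_V/σ_U)·(x − μ_U).
E[V | U=-9.1] = 0.4 + (-0.46)·(2.3/5.2)·(-9.1 − (-1.3)) = 0.4 + (-0.20346)·(-7.8) = 1.9870.

1.9870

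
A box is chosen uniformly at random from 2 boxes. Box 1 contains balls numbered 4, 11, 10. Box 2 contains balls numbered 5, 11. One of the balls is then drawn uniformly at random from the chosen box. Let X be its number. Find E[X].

E[X | box 1] = (4+11+10)/3 = 25/3.
E[X | box 2] = (5+11)/2 = 8.
E[X] = (1/2)·(25/3) + (1/2)·(8) = 49/6.

49/6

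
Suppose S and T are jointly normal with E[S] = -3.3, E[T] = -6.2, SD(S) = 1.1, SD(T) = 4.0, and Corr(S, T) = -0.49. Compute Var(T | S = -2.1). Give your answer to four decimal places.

For a bivariate normal, Var(T | S=x) = σ_T²(1 − ρ²).
Var(T | S=-2.1) = (4.0)²·(1 − (-0.49)²) = 16·0.7599 = 12.1584.

12.1584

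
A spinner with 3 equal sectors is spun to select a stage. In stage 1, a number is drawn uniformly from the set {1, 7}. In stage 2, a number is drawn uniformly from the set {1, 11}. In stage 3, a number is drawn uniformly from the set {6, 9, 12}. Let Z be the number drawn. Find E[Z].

E[Z | stage 1] = (1+7)/2 = 4.
E[Z | stage 2] = (1+11)/2 = 6.
E[Z | stage 3] = (6+9+12)/3 = 9.
E[Z] = (1/3)·(4) + (1/3)·(6) + (1/3)·(9) = 19/3.

19/3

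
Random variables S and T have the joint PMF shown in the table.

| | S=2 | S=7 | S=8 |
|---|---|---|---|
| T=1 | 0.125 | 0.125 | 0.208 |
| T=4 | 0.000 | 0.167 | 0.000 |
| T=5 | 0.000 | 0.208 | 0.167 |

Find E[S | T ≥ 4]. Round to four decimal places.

P(T ≥ 4) = 0.542.
Σ S·P over the event = 7·(0.167) + 7·(0.208) + 8·(0.167) = 3.961.
E[S | T ≥ 4] = (3.961) / (0.542) = 7.3081.

7.3081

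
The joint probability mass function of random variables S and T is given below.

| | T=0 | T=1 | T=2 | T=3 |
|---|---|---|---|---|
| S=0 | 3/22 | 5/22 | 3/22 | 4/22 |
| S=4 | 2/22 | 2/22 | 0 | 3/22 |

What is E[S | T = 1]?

8/7

P(T = 1) = 7/22.
Σ S·P over the event = 0·(5/22) + 4·(2/22) = 4/11.
E[S | T = 1] = (4/11) / (7/22) = 8/7.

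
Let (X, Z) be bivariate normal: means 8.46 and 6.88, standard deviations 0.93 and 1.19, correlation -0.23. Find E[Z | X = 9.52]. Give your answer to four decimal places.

E[Z | X=x] = μ_Z + ρ(σ_Z/σ_X)(x − μ_X) for jointly normal variables.
E[Z | X=9.52] = 6.88 + (-0.23)·(1.19/0.93)·(9.52 − (8.46)) = 6.88 + (-0.2943)·(1.06) = 6.5680.

6.5680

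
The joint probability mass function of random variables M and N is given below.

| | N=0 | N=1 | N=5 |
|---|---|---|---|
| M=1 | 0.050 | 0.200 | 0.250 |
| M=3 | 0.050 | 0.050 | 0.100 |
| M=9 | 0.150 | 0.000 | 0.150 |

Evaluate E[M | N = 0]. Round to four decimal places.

P(N = 0) = 0.250.
Σ M·P over the event = 1·(0.050) + 3·(0.050) + 9·(0.150) = 1.550.
E[M | N = 0] = (1.550) / (0.250) = 6.2000.

6.2000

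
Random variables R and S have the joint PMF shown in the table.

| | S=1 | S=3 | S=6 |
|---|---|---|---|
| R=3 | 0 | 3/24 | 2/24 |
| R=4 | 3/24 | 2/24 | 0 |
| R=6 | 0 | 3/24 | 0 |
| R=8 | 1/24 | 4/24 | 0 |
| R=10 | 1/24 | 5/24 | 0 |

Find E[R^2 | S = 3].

923/17

P(S = 3) = 17/24.
Σ R^2·P over the event = 9·(3/24) + 16·(2/24) + 36·(3/24) + 64·(4/24) + 100·(5/24) = 923/24.
E[R^2 | S = 3] = (923/24) / (17/24) = 923/17.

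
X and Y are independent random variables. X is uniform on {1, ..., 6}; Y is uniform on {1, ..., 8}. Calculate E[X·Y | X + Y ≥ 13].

Outcomes with X + Y ≥ 13: (5,8), (6,7), (6,8), each with probability 1/48.
E[X·Y | X + Y ≥ 13] = (40 + 42 + 48) / 3 = 130/3.

130/3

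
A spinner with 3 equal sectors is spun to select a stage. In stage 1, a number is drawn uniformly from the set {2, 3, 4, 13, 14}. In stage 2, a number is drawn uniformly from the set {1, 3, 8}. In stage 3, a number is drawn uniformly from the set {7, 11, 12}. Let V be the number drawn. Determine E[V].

106/15

E[V | stage 1] = (2+3+4+13+14)/5 = 36/5.
E[V | stage 2] = (1+3+8)/3 = 4.
E[V | stage 3] = (7+11+12)/3 = 10.
E[V] = (1/3)·(36/5) + (1/3)·(4) + (1/3)·(10) = 106/15.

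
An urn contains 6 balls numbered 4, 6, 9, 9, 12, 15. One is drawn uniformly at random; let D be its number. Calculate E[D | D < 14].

P(D < 14) = 5/6.
Σ over the event: 4·1/6 + 6·1/6 + 9·1/3 + 12·1/6 = 20/3.
E[D | D < 14] = (20/3) / (5/6) = 8.

8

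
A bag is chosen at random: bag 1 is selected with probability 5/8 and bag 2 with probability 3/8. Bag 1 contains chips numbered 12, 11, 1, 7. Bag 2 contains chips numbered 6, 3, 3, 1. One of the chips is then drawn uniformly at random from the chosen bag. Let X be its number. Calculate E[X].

97/16

E[X | bag 1] = (12+11+1+7)/4 = 31/4.
E[X | bag 2] = (6+3+3+1)/4 = 13/4.
E[X] = (5/8)·(31/4) + (3/8)·(13/4) = 97/16.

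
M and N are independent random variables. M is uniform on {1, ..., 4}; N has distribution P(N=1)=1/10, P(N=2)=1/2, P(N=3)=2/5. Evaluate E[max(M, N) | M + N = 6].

32/9

P(M + N = 6) = 9/40.
Summing max(M,N)·P(x,y) over outcomes with M + N = 6 gives 4/5.
E[max(M, N) | M + N = 6] = (4/5) / (9/40) = 32/9.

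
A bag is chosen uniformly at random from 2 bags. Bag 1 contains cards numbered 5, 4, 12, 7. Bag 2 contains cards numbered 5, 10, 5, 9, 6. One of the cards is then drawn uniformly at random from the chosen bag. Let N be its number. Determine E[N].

7

E[N | bag 1] = (5+4+12+7)/4 = 7.
E[N | bag 2] = (5+10+5+9+6)/5 = 7.
E[N] = (1/2)·(7) + (1/2)·(7) = 7.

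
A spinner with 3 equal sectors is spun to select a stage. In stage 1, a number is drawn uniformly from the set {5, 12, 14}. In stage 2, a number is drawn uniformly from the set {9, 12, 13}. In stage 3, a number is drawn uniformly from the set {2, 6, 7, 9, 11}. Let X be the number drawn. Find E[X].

E[X | stage 1] = (5+12+14)/3 = 31/3.
E[X | stage 2] = (9+12+13)/3 = 34/3.
E[X | stage 3] = (2+6+7+9+11)/5 = 7.
By the law of total expectation,
E[X] = (1/3)·(31/3) + (1/3)·(34/3) + (1/3)·(7) = 86/9.

86/9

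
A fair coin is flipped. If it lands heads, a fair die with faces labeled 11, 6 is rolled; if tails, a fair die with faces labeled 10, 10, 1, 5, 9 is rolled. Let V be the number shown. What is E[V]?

31/4

E[V | heads] = (11+6)/2 = 17/2.
E[V | tails] = (10+10+1+5+9)/5 = 7.
By the law of total expectation,
E[V] = (1/2)·(17/2) + (1/2)·(7) = 31/4.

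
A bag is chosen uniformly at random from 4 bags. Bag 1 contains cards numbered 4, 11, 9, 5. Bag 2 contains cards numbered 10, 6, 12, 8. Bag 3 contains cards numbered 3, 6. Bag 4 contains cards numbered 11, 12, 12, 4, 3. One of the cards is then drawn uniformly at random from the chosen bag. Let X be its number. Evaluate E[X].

E[X | bag 1] = (4+11+9+5)/4 = 29/4.
E[X | bag 2] = (10+6+12+8)/4 = 9.
E[X | bag 3] = (3+6)/2 = 9/2.
E[X | bag 4] = (11+12+12+4+3)/5 = 42/5.
By the law of total expectation,
E[X] = (1/4)·(29/4) + (1/4)·(9) + (1/4)·(9/2) + (1/4)·(42/5) = 583/80.

583/80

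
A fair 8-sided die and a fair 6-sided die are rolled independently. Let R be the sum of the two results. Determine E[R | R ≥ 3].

P(R ≥ 3) = 47/48.
E[R | R ≥ 3] = (191/24) / (47/48) = 382/47.

382/47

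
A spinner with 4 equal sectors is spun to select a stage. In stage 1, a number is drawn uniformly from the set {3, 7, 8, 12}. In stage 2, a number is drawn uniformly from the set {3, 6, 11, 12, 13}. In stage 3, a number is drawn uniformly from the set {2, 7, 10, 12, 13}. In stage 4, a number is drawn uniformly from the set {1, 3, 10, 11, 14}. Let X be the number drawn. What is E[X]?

E[X | stage 1] = (3+7+8+12)/4 = 15/2.
E[X | stage 2] = (3+6+11+12+13)/5 = 9.
E[X | stage 3] = (2+7+10+12+13)/5 = 44/5.
E[X | stage 4] = (1+3+10+11+14)/5 = 39/5.
By the law of total expectation,
E[X] = (1/4)·(15/2) + (1/4)·(9) + (1/4)·(44/5) + (1/4)·(39/5) = 331/40.

331/40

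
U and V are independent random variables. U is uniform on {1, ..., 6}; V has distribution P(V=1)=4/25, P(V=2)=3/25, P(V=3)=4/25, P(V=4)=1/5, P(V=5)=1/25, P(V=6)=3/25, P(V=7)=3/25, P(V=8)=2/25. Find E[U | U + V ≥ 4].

510/139

P(U + V ≥ 4) = 139/150.
Summing U·P(x,y) over outcomes with U + V ≥ 4 gives 17/5.
E[U | U + V ≥ 4] = (17/5) / (139/150) = 510/139.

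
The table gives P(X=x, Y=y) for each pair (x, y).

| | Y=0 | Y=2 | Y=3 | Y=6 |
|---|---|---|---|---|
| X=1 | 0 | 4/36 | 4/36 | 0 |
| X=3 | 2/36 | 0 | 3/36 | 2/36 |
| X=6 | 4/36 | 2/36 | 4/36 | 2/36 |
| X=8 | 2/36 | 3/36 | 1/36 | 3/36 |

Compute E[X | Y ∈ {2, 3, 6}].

P(Y ∈ {2, 3, 6}) = 7/9.
Summing X·P(X=x,Y=y) over the conditioning event gives 127/36.
E[X | Y ∈ {2, 3, 6}] = (127/36) / (7/9) = 127/28.

127/28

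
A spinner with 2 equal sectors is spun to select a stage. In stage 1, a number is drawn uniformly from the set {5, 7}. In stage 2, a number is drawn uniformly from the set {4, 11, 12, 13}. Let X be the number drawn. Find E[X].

E[X | stage 1] = (5+7)/2 = 6.
E[X | stage 2] = (4+11+12+13)/4 = 10.
By the law of total expectation,
E[X] = (1/2)·(6) + (1/2)·(10) = 8.

8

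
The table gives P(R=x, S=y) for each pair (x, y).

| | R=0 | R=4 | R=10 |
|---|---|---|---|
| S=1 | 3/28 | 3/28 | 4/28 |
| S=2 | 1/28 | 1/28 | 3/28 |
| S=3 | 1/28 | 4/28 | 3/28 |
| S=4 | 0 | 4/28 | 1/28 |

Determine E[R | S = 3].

23/4

P(S = 3) = 2/7.
Σ R·P over the event = 0·(1/28) + 4·(4/28) + 10·(3/28) = 23/14.
E[R | S = 3] = (23/14) / (2/7) = 23/4.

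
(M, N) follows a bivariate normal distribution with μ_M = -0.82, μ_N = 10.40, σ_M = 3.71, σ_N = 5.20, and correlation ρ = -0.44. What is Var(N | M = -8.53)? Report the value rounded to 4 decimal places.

The conditional variance in a bivariate normal is σ_N²(1 − ρ²), independent of x.
Var(N | M=-8.53) = (5.20)²·(1 − (-0.44)²) = 27.04·0.8064 = 21.8051.

21.8051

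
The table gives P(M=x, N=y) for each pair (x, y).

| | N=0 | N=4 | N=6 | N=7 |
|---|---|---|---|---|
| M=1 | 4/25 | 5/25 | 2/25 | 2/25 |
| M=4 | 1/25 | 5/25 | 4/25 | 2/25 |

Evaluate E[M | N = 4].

5/2

P(N = 4) = 2/5.
Summing M·P(M=x,N=y) over the conditioning event gives 1.
E[M | N = 4] = (1) / (2/5) = 5/2.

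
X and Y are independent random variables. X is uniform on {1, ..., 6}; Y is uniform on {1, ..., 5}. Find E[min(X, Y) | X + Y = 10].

Outcomes with X + Y = 10: (5,5), (6,4), each with probability 1/30.
E[min(X, Y) | X + Y = 10] = (5 + 4) / 2 = 9/2.

9/2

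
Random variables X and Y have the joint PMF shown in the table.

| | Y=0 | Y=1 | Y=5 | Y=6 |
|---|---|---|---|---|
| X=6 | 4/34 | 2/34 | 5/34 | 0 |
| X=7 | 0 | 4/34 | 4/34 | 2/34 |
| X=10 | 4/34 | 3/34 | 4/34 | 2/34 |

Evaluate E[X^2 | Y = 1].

P(Y = 1) = 9/34.
Σ X^2·P over the event = 36·(2/34) + 49·(4/34) + 100·(3/34) = 284/17.
E[X^2 | Y = 1] = (284/17) / (9/34) = 568/9.

568/9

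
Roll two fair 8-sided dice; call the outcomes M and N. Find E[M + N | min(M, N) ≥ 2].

10

P(min(M, N) ≥ 2) = 49/64.
Summing (M+N)·P(x,y) over outcomes with min(M, N) ≥ 2 gives 245/32.
E[M + N | min(M, N) ≥ 2] = (245/32) / (49/64) = 10.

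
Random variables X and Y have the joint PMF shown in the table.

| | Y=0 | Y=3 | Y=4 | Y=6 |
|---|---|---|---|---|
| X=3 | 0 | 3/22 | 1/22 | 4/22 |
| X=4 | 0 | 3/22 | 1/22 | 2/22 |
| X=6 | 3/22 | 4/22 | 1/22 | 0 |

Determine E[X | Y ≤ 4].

19/4

P(Y ≤ 4) = 8/11.
Σ X·P over the event = 3·(3/22) + 3·(1/22) + 4·(3/22) + 4·(1/22) + 6·(3/22) + 6·(4/22) + 6·(1/22) = 38/11.
E[X | Y ≤ 4] = (38/11) / (8/11) = 19/4.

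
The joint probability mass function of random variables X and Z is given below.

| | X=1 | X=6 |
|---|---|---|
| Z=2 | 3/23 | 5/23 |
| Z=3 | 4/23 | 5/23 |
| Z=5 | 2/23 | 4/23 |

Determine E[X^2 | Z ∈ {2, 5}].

47/2

P(Z ∈ {2, 5}) = 14/23.
Σ X^2·P over the event = 1·(3/23) + 1·(2/23) + 36·(5/23) + 36·(4/23) = 329/23.
E[X^2 | Z ∈ {2, 5}] = (329/23) / (14/23) = 47/2.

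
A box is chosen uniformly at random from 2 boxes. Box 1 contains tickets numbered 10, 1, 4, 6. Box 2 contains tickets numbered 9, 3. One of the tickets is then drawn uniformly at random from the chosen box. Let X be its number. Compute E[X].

E[X | box 1] = (10+1+4+6)/4 = 21/4.
E[X | box 2] = (9+3)/2 = 6.
By the law of total expectation,
E[X] = (1/2)·(21/4) + (1/2)·(6) = 45/8.

45/8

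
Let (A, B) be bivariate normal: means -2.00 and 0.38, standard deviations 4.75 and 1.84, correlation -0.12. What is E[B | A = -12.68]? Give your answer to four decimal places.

The regression of B on A has slope ρ·σ_B/σ_A and passes through (μ_A, μ_B).
E[B | A=-12.68] = 0.38 + (-0.12)·(1.84/4.75)·(-12.68 − (-2.00)) = 0.38 + (-0.0464842)·(-10.68) = 0.8765.

0.8765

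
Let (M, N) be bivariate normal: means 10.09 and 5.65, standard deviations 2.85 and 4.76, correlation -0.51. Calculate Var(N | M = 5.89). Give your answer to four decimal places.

Var(N | M=x) = (1 − ρ²)·σ_N².
Var(N | M=5.89) = (4.76)²·(1 − (-0.51)²) = 22.6576·0.7399 = 16.7644.

16.7644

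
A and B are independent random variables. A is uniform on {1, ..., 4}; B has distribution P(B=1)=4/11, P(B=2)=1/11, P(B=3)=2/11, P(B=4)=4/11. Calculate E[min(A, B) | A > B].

P(A > B) = 4/11.
Summing min(A,B)·P(x,y) over outcomes with A > B gives 1/2.
E[min(A, B) | A > B] = (1/2) / (4/11) = 11/8.

11/8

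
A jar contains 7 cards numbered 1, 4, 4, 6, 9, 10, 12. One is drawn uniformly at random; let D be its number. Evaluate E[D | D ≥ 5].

P(D ≥ 5) = 4/7.
Σ over the event: 6·1/7 + 9·1/7 + 10·1/7 + 12·1/7 = 37/7.
E[D | D ≥ 5] = (37/7) / (4/7) = 37/4.

37/4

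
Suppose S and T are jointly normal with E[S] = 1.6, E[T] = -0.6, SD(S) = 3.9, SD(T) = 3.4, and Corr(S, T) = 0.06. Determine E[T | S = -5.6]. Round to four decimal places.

For a bivariate normal, E[T | S=x] = μ_T + ρ·(σ_T/σ_S)·(x − μ_S).
E[T | S=-5.6] = -0.6 + (0.06)·(3.4/3.9)·(-5.6 − (1.6)) = -0.6 + (0.052308)·(-7.2) = -0.9766.

-0.9766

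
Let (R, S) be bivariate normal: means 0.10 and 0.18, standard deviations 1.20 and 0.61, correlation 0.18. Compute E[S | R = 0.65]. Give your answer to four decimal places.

E[S | R=x] = μ_S + ρ(σ_S/σ_R)(x − μ_R) for jointly normal variables.
E[S | R=0.65] = 0.18 + (0.18)·(0.61/1.20)·(0.65 − (0.10)) = 0.18 + (0.0915)·(0.55) = 0.2303.

0.2303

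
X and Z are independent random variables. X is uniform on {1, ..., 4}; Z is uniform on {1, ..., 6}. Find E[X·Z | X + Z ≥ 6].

P(X + Z ≥ 6) = 7/12.
Summing XZ·P(x,y) over outcomes with X + Z ≥ 6 gives 175/24.
E[X·Z | X + Z ≥ 6] = (175/24) / (7/12) = 25/2.

25/2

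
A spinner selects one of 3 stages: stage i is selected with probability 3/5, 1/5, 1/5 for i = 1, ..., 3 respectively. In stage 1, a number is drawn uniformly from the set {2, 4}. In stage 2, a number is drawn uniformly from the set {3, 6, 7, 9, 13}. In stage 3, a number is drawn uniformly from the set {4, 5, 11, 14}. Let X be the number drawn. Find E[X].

251/50

E[X | stage 1] = (2+4)/2 = 3.
E[X | stage 2] = (3+6+7+9+13)/5 = 38/5.
E[X | stage 3] = (4+5+11+14)/4 = 17/2.
E[X] = (3/5)·(3) + (1/5)·(38/5) + (1/5)·(17/2) = 251/50.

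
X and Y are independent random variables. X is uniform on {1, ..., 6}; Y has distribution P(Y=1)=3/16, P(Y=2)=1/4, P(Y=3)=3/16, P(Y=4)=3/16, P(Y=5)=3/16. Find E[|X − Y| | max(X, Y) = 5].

9/4

P(max(X, Y) = 5) = 7/24.
Summing |X−Y|·P(x,y) over outcomes with max(X, Y) = 5 gives 21/32.
E[|X − Y| | max(X, Y) = 5] = (21/32) / (7/24) = 9/4.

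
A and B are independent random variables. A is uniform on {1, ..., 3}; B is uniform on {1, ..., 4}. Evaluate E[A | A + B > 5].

8/3

P(A + B > 5) = 1/4.
Summing A·P(x,y) over outcomes with A + B > 5 gives 2/3.
E[A | A + B > 5] = (2/3) / (1/4) = 8/3.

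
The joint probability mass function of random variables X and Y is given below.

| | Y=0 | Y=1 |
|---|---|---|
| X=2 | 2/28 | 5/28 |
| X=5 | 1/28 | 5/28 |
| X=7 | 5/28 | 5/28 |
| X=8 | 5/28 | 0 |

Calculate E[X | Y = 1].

14/3

P(Y = 1) = 15/28.
Σ X·P over the event = 2·(5/28) + 5·(5/28) + 7·(5/28) = 5/2.
E[X | Y = 1] = (5/2) / (15/28) = 14/3.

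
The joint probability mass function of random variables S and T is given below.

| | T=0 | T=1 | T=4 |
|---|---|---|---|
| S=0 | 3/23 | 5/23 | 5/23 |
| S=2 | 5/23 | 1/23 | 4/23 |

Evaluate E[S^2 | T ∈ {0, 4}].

P(T ∈ {0, 4}) = 17/23.
Summing S^2·P(S=x,T=y) over the conditioning event gives 36/23.
E[S^2 | T ∈ {0, 4}] = (36/23) / (17/23) = 36/17.

36/17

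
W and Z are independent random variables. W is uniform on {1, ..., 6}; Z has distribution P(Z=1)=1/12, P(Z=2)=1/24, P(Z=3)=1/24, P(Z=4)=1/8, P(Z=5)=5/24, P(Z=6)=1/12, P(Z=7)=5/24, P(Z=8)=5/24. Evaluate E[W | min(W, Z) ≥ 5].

P(min(W, Z) ≥ 5) = 17/72.
Summing W·P(x,y) over outcomes with min(W, Z) ≥ 5 gives 187/144.
E[W | min(W, Z) ≥ 5] = (187/144) / (17/72) = 11/2.

11/2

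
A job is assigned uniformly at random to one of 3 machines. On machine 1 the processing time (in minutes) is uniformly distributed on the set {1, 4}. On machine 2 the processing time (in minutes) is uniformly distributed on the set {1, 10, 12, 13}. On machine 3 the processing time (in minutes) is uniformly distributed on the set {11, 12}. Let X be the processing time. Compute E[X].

E[X | machine 1] = (1+4)/2 = 5/2.
E[X | machine 2] = (1+10+12+13)/4 = 9.
E[X | machine 3] = (11+12)/2 = 23/2.
E[X] = (1/3)·(5/2) + (1/3)·(9) + (1/3)·(23/2) = 23/3.

23/3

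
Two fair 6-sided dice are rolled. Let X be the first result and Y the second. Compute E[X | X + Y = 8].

Outcomes with X + Y = 8: (2,6), (3,5), (4,4), (5,3), (6,2), each with probability 1/36.
E[X | X + Y = 8] = (2 + 3 + 4 + 5 + 6) / 5 = 4.

4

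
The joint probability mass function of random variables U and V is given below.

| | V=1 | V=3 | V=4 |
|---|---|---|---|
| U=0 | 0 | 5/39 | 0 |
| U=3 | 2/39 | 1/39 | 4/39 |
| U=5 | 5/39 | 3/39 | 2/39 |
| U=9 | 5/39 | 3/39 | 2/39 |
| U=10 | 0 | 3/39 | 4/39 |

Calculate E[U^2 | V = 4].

54

P(V = 4) = 4/13.
Summing U^2·P(U=x,V=y) over the conditioning event gives 216/13.
E[U^2 | V = 4] = (216/13) / (4/13) = 54.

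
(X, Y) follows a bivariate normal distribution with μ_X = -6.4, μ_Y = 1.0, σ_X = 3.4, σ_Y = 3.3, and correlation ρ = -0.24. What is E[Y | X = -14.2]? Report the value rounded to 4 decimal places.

2.8169

The regression of Y on X has slope ρ·σ_Y/σ_X and passes through (μ_X, μ_Y).
E[Y | X=-14.2] = 1.0 + (-0.24)·(3.3/3.4)·(-14.2 − (-6.4)) = 1.0 + (-0.23294)·(-7.8) = 2.8169.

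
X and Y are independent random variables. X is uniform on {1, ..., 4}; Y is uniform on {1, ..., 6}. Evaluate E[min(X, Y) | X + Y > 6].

29/10

Outcomes with X + Y > 6: (1,6), (2,5), (2,6), (3,4), (3,5), (3,6), (4,3), (4,4), (4,5), (4,6), each with probability 1/24.
E[min(X, Y) | X + Y > 6] = (1 + 2 + 2 + 3 + 3 + 3 + 3 + 4 + 4 + 4) / 10 = 29/10.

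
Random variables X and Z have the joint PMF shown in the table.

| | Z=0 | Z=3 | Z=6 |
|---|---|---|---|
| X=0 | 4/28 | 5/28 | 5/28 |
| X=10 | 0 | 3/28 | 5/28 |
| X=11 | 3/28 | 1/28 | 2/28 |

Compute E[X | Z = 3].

P(Z = 3) = 9/28.
Σ X·P over the event = 0·(5/28) + 10·(3/28) + 11·(1/28) = 41/28.
E[X | Z = 3] = (41/28) / (9/28) = 41/9.

41/9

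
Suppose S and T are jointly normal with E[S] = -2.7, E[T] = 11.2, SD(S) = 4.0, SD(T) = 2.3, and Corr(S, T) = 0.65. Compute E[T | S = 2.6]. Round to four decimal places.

For a bivariate normal, E[T | S=x] = μ_T + ρ·(σ_T/σ_S)·(x − μ_S).
E[T | S=2.6] = 11.2 + (0.65)·(2.3/4.0)·(2.6 − (-2.7)) = 11.2 + (0.37375)·(5.3) = 13.1809.

13.1809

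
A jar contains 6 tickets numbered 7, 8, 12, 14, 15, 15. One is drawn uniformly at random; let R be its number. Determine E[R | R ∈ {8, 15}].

P(R ∈ {8, 15}) = 1/2.
Σ over the event: 8·1/6 + 15·1/3 = 19/3.
E[R | R ∈ {8, 15}] = (19/3) / (1/2) = 38/3.

38/3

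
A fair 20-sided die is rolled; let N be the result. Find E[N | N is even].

Given N is even, N is equally likely to be any of {2, 4, 6, 8, 10, 12, 14, 16, 18, 20}.
E[N | N is even] = (2 + 4 + 6 + 8 + 10 + 12 + 14 + 16 + 18 + 20) / 10 = 11.

11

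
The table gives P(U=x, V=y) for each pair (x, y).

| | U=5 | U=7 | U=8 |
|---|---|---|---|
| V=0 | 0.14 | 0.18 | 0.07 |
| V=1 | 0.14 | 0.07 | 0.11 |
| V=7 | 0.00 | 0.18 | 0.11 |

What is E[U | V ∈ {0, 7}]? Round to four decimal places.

P(V ∈ {0, 7}) = 0.68.
Σ U·P over the event = 5·(0.14) + 7·(0.18) + 7·(0.18) + 8·(0.07) + 8·(0.11) = 4.66.
E[U | V ∈ {0, 7}] = (4.66) / (0.68) = 6.8529.

6.8529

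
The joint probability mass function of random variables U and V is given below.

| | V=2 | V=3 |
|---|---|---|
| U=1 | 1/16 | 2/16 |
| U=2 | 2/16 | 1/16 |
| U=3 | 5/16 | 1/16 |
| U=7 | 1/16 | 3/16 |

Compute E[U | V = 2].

P(V = 2) = 9/16.
Σ U·P over the event = 1·(1/16) + 2·(2/16) + 3·(5/16) + 7·(1/16) = 27/16.
E[U | V = 2] = (27/16) / (9/16) = 3.

3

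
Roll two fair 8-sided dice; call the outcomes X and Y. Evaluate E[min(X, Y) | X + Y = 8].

16/7

Outcomes with X + Y = 8: (1,7), (2,6), (3,5), (4,4), (5,3), (6,2), (7,1), each with probability 1/64.
E[min(X, Y) | X + Y = 8] = (1 + 2 + 3 + 4 + 3 + 2 + 1) / 7 = 16/7.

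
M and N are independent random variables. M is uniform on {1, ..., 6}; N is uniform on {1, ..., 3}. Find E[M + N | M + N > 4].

P(M + N > 4) = 2/3.
Summing (M+N)·P(x,y) over outcomes with M + N > 4 gives 79/18.
E[M + N | M + N > 4] = (79/18) / (2/3) = 79/12.

79/12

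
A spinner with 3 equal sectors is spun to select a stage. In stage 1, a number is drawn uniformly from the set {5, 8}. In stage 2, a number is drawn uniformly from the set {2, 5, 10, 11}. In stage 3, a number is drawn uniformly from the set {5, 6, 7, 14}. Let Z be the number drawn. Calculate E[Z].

E[Z | stage 1] = (5+8)/2 = 13/2.
E[Z | stage 2] = (2+5+10+11)/4 = 7.
E[Z | stage 3] = (5+6+7+14)/4 = 8.
E[Z] = (1/3)·(13/2) + (1/3)·(7) + (1/3)·(8) = 43/6.

43/6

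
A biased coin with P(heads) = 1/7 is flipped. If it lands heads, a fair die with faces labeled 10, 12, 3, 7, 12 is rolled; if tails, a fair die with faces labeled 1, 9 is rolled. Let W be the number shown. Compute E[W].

E[W | heads] = (10+12+3+7+12)/5 = 44/5.
E[W | tails] = (1+9)/2 = 5.
By the law of total expectation,
E[W] = (1/7)·(44/5) + (6/7)·(5) = 194/35.

194/35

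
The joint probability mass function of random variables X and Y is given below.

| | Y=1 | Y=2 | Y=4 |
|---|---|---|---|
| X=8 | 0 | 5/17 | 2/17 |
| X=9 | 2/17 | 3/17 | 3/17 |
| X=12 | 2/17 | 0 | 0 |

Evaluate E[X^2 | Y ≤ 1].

P(Y ≤ 1) = 4/17.
Summing X^2·P(X=x,Y=y) over the conditioning event gives 450/17.
E[X^2 | Y ≤ 1] = (450/17) / (4/17) = 225/2.

225/2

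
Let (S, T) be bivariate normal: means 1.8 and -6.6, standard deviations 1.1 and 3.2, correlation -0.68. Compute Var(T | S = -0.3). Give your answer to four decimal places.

For a bivariate normal, Var(T | S=x) = σ_T²(1 − ρ²).
Var(T | S=-0.3) = (3.2)²·(1 − (-0.68)²) = 10.24·0.5376 = 5.5050.

5.5050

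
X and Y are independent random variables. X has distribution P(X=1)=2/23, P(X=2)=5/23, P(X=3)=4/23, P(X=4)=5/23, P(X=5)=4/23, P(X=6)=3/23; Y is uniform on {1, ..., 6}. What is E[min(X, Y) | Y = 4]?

72/23

P(Y = 4) = 1/6.
Summing min(X,Y)·P(x,y) over outcomes with Y = 4 gives 12/23.
E[min(X, Y) | Y = 4] = (12/23) / (1/6) = 72/23.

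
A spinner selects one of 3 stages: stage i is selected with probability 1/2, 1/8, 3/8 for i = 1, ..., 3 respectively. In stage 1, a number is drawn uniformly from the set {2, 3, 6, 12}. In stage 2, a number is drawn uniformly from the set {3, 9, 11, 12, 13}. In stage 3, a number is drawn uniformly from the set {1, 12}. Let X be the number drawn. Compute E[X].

521/80

E[X | stage 1] = (2+3+6+12)/4 = 23/4.
E[X | stage 2] = (3+9+11+12+13)/5 = 48/5.
E[X | stage 3] = (1+12)/2 = 13/2.
E[X] = (1/2)·(23/4) + (1/8)·(48/5) + (3/8)·(13/2) = 521/80.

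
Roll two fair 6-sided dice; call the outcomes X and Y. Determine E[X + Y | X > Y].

7

P(X > Y) = 5/12.
Summing (X+Y)·P(x,y) over outcomes with X > Y gives 35/12.
E[X + Y | X > Y] = (35/12) / (5/12) = 7.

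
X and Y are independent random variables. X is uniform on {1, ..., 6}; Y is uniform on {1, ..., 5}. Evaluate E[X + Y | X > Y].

7

P(X > Y) = 1/2.
Summing (X+Y)·P(x,y) over outcomes with X > Y gives 7/2.
E[X + Y | X > Y] = (7/2) / (1/2) = 7.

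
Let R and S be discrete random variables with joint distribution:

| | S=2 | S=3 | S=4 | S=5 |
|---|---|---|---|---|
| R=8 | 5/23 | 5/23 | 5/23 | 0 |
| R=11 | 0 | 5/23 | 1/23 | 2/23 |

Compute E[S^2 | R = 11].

P(R = 11) = 8/23.
Σ S^2·P over the event = 9·(5/23) + 16·(1/23) + 25·(2/23) = 111/23.
E[S^2 | R = 11] = (111/23) / (8/23) = 111/8.

111/8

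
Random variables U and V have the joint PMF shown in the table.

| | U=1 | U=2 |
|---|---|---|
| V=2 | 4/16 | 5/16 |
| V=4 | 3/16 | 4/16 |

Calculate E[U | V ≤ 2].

14/9

P(V ≤ 2) = 9/16.
Summing U·P(U=x,V=y) over the conditioning event gives 7/8.
E[U | V ≤ 2] = (7/8) / (9/16) = 14/9.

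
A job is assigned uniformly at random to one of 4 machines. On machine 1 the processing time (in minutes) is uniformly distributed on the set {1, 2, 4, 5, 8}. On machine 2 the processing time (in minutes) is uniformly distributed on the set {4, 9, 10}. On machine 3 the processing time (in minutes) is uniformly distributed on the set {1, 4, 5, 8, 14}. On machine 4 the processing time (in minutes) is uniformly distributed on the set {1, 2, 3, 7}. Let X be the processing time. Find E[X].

1279/240

E[X | machine 1] = (1+2+4+5+8)/5 = 4.
E[X | machine 2] = (4+9+10)/3 = 23/3.
E[X | machine 3] = (1+4+5+8+14)/5 = 32/5.
E[X | machine 4] = (1+2+3+7)/4 = 13/4.
By the law of total expectation,
E[X] = (1/4)·(4) + (1/4)·(23/3) + (1/4)·(32/5) + (1/4)·(13/4) = 1279/240.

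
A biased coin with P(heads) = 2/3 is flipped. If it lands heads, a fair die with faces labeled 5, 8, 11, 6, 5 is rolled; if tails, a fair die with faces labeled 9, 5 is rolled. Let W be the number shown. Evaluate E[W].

7

E[W | heads] = (5+8+11+6+5)/5 = 7.
E[W | tails] = (9+5)/2 = 7.
By the law of total expectation,
E[W] = (2/3)·(7) + (1/3)·(7) = 7.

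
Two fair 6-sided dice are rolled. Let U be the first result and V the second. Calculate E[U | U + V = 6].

3

P(U + V = 6) = 5/36.
Summing U·P(x,y) over outcomes with U + V = 6 gives 5/12.
E[U | U + V = 6] = (5/12) / (5/36) = 3.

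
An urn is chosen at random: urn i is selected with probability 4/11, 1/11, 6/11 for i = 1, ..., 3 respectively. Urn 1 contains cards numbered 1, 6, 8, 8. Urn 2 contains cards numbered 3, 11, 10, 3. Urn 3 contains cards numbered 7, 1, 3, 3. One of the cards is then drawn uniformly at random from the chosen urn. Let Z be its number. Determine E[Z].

203/44

E[Z | urn 1] = (1+6+8+8)/4 = 23/4.
E[Z | urn 2] = (3+11+10+3)/4 = 27/4.
E[Z | urn 3] = (7+1+3+3)/4 = 7/2.
E[Z] = (4/11)·(23/4) + (1/11)·(27/4) + (6/11)·(7/2) = 203/44.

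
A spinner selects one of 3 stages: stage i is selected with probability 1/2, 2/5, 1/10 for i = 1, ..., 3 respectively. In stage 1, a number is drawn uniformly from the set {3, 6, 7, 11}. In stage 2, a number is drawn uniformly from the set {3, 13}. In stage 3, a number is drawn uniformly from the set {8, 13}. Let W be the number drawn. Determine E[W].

E[W | stage 1] = (3+6+7+11)/4 = 27/4.
E[W | stage 2] = (3+13)/2 = 8.
E[W | stage 3] = (8+13)/2 = 21/2.
By the law of total expectation,
E[W] = (1/2)·(27/4) + (2/5)·(8) + (1/10)·(21/2) = 61/8.

61/8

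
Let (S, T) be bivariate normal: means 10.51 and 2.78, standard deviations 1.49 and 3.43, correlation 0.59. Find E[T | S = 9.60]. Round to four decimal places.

1.5440

For a bivariate normal, E[T | S=x] = μ_T + ρ·(σ_T/σ_S)·(x − μ_S).
E[T | S=9.60] = 2.78 + (0.59)·(3.43/1.49)·(9.60 − (10.51)) = 2.78 + (1.3582)·(-0.91) = 1.5440.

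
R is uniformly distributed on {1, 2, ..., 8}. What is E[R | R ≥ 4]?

Given R ≥ 4, R is equally likely to be any of {4, 5, 6, 7, 8}.
E[R | R ≥ 4] = (4 + 5 + 6 + 7 + 8) / 5 = 6.

6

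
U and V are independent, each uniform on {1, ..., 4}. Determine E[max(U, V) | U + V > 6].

Outcomes with U + V > 6: (3,4), (4,3), (4,4), each with probability 1/16.
E[max(U, V) | U + V > 6] = (4 + 4 + 4) / 3 = 4.

4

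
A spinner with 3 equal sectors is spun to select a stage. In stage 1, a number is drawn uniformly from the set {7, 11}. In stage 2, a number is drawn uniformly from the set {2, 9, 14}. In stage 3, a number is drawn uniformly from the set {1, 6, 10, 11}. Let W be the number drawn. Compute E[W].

E[W | stage 1] = (7+11)/2 = 9.
E[W | stage 2] = (2+9+14)/3 = 25/3.
E[W | stage 3] = (1+6+10+11)/4 = 7.
E[W] = (1/3)·(9) + (1/3)·(25/3) + (1/3)·(7) = 73/9.

73/9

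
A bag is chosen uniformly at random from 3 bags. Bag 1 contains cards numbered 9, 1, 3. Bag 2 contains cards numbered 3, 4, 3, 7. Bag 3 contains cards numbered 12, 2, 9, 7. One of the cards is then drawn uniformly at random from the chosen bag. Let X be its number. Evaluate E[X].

E[X | bag 1] = (9+1+3)/3 = 13/3.
E[X | bag 2] = (3+4+3+7)/4 = 17/4.
E[X | bag 3] = (12+2+9+7)/4 = 15/2.
E[X] = (1/3)·(13/3) + (1/3)·(17/4) + (1/3)·(15/2) = 193/36.

193/36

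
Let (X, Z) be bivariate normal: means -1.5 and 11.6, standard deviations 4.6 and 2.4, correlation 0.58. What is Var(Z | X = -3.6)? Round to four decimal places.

3.8223

Var(Z | X=x) = (1 − ρ²)·σ_Z².
Var(Z | X=-3.6) = (2.4)²·(1 − (0.58)²) = 5.76·0.6636 = 3.8223.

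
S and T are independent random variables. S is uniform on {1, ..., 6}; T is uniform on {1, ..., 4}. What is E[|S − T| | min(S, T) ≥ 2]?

23/15

P(min(S, T) ≥ 2) = 5/8.
Summing |S−T|·P(x,y) over outcomes with min(S, T) ≥ 2 gives 23/24.
E[|S − T| | min(S, T) ≥ 2] = (23/24) / (5/8) = 23/15.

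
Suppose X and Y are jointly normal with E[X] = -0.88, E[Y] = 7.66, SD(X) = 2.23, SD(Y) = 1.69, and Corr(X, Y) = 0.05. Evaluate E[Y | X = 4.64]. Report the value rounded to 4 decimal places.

E[Y | X=x] = μ_Y + ρ(σ_Y/σ_X)(x − μ_X) for jointly normal variables.
E[Y | X=4.64] = 7.66 + (0.05)·(1.69/2.23)·(4.64 − (-0.88)) = 7.66 + (0.037892)·(5.52) = 7.8692.

7.8692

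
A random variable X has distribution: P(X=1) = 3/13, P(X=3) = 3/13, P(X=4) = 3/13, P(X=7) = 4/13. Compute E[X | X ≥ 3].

49/10

P(X ≥ 3) = 10/13.
Σ over the event: 3·3/13 + 4·3/13 + 7·4/13 = 49/13.
E[X | X ≥ 3] = (49/13) / (10/13) = 49/10.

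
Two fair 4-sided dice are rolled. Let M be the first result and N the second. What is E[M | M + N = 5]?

5/2

Outcomes with M + N = 5: (1,4), (2,3), (3,2), (4,1), each with probability 1/16.
E[M | M + N = 5] = (1 + 2 + 3 + 4) / 4 = 5/2.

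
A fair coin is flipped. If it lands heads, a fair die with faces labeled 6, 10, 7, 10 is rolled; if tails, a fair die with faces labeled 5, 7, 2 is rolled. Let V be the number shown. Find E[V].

E[V | heads] = (6+10+7+10)/4 = 33/4.
E[V | tails] = (5+7+2)/3 = 14/3.
By the law of total expectation,
E[V] = (1/2)·(33/4) + (1/2)·(14/3) = 155/24.

155/24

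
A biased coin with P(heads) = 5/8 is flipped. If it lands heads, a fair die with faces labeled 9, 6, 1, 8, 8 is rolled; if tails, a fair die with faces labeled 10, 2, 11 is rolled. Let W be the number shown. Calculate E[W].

55/8

E[W | heads] = (9+6+1+8+8)/5 = 32/5.
E[W | tails] = (10+2+11)/3 = 23/3.
E[W] = (5/8)·(32/5) + (3/8)·(23/3) = 55/8.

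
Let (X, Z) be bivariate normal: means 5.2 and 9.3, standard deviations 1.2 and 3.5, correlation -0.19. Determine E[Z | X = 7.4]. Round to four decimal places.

8.0808

E[Z | X=x] = μ_Z + ρ(σ_Z/σ_X)(x − μ_X) for jointly normal variables.
E[Z | X=7.4] = 9.3 + (-0.19)·(3.5/1.2)·(7.4 − (5.2)) = 9.3 + (-0.55417)·(2.2) = 8.0808.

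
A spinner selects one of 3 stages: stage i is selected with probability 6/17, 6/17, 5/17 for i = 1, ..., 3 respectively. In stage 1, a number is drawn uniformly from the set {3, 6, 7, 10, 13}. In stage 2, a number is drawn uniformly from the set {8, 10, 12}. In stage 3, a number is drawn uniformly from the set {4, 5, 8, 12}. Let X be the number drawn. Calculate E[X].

E[X | stage 1] = (3+6+7+10+13)/5 = 39/5.
E[X | stage 2] = (8+10+12)/3 = 10.
E[X | stage 3] = (4+5+8+12)/4 = 29/4.
E[X] = (6/17)·(39/5) + (6/17)·(10) + (5/17)·(29/4) = 2861/340.

2861/340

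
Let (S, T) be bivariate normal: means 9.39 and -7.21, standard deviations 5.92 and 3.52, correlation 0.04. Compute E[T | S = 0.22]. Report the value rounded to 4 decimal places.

For a bivariate normal, E[T | S=x] = μ_T + ρ·(σ_T/σ_S)·(x − μ_S).
E[T | S=0.22] = -7.21 + (0.04)·(3.52/5.92)·(0.22 − (9.39)) = -7.21 + (0.023784)·(-9.17) = -7.4281.

-7.4281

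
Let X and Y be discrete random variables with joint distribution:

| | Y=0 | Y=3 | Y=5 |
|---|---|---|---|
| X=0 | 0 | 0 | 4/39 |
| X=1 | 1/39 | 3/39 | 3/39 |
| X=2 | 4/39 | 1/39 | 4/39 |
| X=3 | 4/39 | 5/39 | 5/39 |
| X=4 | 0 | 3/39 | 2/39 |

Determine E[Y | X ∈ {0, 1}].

P(X ∈ {0, 1}) = 11/39.
Σ Y·P over the event = 5·(4/39) + 0·(1/39) + 3·(3/39) + 5·(3/39) = 44/39.
E[Y | X ∈ {0, 1}] = (44/39) / (11/39) = 4.

4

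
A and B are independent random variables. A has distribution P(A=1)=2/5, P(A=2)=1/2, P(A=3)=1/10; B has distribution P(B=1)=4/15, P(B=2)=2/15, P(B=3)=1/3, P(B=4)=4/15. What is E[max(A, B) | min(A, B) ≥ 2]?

106/33

P(min(A, B) ≥ 2) = 11/25.
Summing max(A,B)·P(x,y) over outcomes with min(A, B) ≥ 2 gives 106/75.
E[max(A, B) | min(A, B) ≥ 2] = (106/75) / (11/25) = 106/33.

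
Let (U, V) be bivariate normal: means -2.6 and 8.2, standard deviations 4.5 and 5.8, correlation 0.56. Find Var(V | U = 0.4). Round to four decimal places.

Var(V | U=x) = (1 − ρ²)·σ_V².
Var(V | U=0.4) = (5.8)²·(1 − (0.56)²) = 33.64·0.6864 = 23.0905.

23.0905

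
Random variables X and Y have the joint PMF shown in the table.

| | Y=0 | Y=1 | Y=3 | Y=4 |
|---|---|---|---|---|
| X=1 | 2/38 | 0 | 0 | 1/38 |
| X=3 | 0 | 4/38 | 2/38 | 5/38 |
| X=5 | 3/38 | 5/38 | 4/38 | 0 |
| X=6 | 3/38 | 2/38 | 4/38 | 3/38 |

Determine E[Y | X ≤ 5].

51/26

P(X ≤ 5) = 13/19.
Σ Y·P over the event = 0·(2/38) + 4·(1/38) + 1·(4/38) + 3·(2/38) + 4·(5/38) + 0·(3/38) + 1·(5/38) + 3·(4/38) = 51/38.
E[Y | X ≤ 5] = (51/38) / (13/19) = 51/26.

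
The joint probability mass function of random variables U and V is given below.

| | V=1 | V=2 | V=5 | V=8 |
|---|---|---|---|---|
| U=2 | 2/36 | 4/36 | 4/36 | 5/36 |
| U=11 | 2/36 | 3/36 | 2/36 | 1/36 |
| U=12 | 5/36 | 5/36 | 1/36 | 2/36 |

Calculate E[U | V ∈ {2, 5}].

P(V ∈ {2, 5}) = 19/36.
Σ U·P over the event = 2·(4/36) + 2·(4/36) + 11·(3/36) + 11·(2/36) + 12·(5/36) + 12·(1/36) = 143/36.
E[U | V ∈ {2, 5}] = (143/36) / (19/36) = 143/19.

143/19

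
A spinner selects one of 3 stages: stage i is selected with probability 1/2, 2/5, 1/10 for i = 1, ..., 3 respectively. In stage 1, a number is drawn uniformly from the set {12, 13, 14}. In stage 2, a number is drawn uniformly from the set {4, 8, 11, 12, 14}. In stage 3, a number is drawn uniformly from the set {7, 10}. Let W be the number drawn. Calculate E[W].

1127/100

E[W | stage 1] = (12+13+14)/3 = 13.
E[W | stage 2] = (4+8+11+12+14)/5 = 49/5.
E[W | stage 3] = (7+10)/2 = 17/2.
E[W] = (1/2)·(13) + (2/5)·(49/5) + (1/10)·(17/2) = 1127/100.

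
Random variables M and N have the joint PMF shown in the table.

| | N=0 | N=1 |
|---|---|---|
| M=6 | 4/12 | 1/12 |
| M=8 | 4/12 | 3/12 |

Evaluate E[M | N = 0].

7

P(N = 0) = 2/3.
Σ M·P over the event = 6·(4/12) + 8·(4/12) = 14/3.
E[M | N = 0] = (14/3) / (2/3) = 7.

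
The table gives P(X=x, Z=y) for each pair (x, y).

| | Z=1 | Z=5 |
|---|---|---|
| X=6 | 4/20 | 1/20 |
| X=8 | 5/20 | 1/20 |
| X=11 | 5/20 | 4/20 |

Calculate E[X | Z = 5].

29/3

P(Z = 5) = 3/10.
Σ X·P over the event = 6·(1/20) + 8·(1/20) + 11·(4/20) = 29/10.
E[X | Z = 5] = (29/10) / (3/10) = 29/3.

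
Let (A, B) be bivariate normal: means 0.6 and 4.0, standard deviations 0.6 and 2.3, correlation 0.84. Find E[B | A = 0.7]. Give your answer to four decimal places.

4.3220

For a bivariate normal, E[B | A=x] = μ_B + ρ·(σ_B/σ_A)·(x − μ_A).
E[B | A=0.7] = 4.0 + (0.84)·(2.3/0.6)·(0.7 − (0.6)) = 4.0 + (3.22)·(0.1) = 4.3220.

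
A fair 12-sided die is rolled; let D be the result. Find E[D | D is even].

7

Given D is even, D is equally likely to be any of {2, 4, 6, 8, 10, 12}.
E[D | D is even] = (2 + 4 + 6 + 8 + 10 + 12) / 6 = 7.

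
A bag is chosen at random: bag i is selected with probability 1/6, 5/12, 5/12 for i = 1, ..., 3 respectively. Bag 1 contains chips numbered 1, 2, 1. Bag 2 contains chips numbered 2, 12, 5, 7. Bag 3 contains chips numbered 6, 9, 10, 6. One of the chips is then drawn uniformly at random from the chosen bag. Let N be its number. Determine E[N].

887/144

E[N | bag 1] = (1+2+1)/3 = 4/3.
E[N | bag 2] = (2+12+5+7)/4 = 13/2.
E[N | bag 3] = (6+9+10+6)/4 = 31/4.
E[N] = (1/6)·(4/3) + (5/12)·(13/2) + (5/12)·(31/4) = 887/144.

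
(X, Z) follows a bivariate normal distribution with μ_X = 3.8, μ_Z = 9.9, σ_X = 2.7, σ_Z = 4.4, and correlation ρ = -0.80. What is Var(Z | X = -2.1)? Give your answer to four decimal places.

The conditional variance in a bivariate normal is σ_Z²(1 − ρ²), independent of x.
Var(Z | X=-2.1) = (4.4)²·(1 − (-0.80)²) = 19.36·0.36 = 6.9696.

6.9696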